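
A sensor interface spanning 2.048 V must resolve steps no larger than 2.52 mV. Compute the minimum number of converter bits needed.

10 bits

Number of steps required ≥ 2.048 V / 2.52 mV = 812.70.
Need 2^N ≥ 812.70; 2^9 = 512, 2^10 = 1024.
Minimum N = 10.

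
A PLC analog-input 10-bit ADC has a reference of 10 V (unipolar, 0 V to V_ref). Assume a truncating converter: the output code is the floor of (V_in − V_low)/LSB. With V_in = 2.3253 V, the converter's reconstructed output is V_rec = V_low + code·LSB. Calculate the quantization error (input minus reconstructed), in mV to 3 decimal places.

1.081 mV

One LSB is 10 V / 1024 = 9.766 mV.
(V_in − V_low)/LSB = (2.3253 − 0)/0.00976562 = 238.1107 → code 238 (floor).
V_rec = 0 + 238·0.00976562 = 2.3242188 V.
Error = 2.3253 − 2.3242188 = 0.00108125 V = 1.081 mV.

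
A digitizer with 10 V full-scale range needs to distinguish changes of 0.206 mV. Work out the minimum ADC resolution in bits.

16 bits

Number of steps required ≥ 10 V / 0.206 mV = 48543.69.
Need 2^N ≥ 48543.69; 2^15 = 32768, 2^16 = 65536.
Minimum N = 16.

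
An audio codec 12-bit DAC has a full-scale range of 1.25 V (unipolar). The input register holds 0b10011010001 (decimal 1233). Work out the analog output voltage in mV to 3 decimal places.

376.282 mV

LSB = 1.25 V / 2^12 = 305.18 µV.
Code 0b10011010001 = 1233 decimal.
V_out = 0 + 1233 × 0.000305176 V = 0.376282 V.
= 376.282 mV.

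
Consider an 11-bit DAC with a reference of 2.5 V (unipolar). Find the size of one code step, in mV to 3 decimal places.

1.221 mV

Full-scale span = 2.5 V.
LSB = 2.5 / 2^11 = 2.5 / 2048 = 0.0012207 V = 1.221 mV.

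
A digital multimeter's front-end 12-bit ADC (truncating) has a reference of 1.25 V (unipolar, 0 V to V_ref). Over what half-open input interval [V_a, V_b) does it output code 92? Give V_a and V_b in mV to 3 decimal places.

LSB = 1.25/2^12 = 305.18 µV.
V_a = V_low + 92·LSB = 0.0280762 V; V_b = V_low + 93·LSB = 0.0283813 V.

[28.076 mV, 28.381 mV)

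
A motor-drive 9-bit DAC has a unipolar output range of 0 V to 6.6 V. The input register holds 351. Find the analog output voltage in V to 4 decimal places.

4.5246 V

LSB = 6.6 V / 2^9 = 12.891 mV.
V_out = 0 + 351 × 0.0128906 V = 4.52461 V.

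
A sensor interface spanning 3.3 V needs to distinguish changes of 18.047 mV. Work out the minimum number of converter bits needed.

Number of steps required ≥ 3.3 V / 18.047 mV = 182.86.
Need 2^N ≥ 182.86; 2^7 = 128, 2^8 = 256.
Minimum N = 8.

8 bits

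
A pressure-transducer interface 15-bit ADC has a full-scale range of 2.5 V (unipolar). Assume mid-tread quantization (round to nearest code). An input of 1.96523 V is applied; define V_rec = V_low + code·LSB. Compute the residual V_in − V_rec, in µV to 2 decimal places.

-25.74 µV

One LSB is 2.5 V / 32768 = 76.29 µV.
Scaled input = 25758.6627 LSBs, so code = 25759.
V_rec = 0 + 25759·7.62939e-05 = 1.9652557 V.
Difference: -2.57373e-05 V → -25.74 µV.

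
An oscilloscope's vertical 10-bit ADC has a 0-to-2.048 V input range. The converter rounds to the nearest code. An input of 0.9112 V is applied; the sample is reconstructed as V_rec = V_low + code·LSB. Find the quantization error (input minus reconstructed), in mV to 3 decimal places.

LSB = 2.048/2^10 = 2.000 mV.
(0.9112 − 0)/0.002 = 455.6000; round gives code 456.
V_rec = 0 + 456·0.002 = 0.912 V.
V_in − V_rec = -0.0008 V = -0.800 mV.

-0.800 mV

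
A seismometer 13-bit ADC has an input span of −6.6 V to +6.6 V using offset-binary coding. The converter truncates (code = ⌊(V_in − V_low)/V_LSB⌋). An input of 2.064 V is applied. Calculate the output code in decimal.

code 5376

Full-scale span = 13.2 V; LSB = 13.2/2^13 = 1.611 mV.
(2.064 − (−6.6)) / 0.00161133 = 5376.931 LSBs.
⌊·⌋(5376.931) = 5376.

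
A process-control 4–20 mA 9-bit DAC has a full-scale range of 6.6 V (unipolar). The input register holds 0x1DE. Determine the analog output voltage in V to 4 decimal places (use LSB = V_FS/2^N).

LSB = 6.6 V / 2^9 = 12.891 mV.
Code 0x1DE = 478 decimal.
V_out = 0 + 478 × 0.0128906 V = 6.16172 V.

6.1617 V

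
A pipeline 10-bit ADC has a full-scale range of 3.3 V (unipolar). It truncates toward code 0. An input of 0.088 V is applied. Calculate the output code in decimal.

With 1024 levels over 3.3 V, one step is 3.223 mV.
Input sits at 27.307 steps above V_low.
So the output code is 27.

code 27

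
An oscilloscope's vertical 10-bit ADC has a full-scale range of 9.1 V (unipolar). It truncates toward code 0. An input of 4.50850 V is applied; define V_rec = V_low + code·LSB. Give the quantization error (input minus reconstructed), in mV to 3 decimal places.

One LSB is 9.1 V / 1024 = 8.887 mV.
Scaled input = 507.3301 LSBs, so code = 507.
Code 507 maps back to 0 + 507×0.00888672 V = 4.5055664 V.
V_in − V_rec = 0.00293359 V = 2.934 mV.

2.934 mV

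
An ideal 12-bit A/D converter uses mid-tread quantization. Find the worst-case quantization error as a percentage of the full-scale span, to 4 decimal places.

Rounding → worst-case error = ½ LSB = V_FS/2^13, so 100/8192 = 0.012207 % of full scale.

0.0122 %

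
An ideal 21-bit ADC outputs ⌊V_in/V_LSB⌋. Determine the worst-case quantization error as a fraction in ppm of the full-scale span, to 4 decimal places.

Truncating → worst-case error = 1 LSB = V_FS/2^21, so 1e+06/2097152 = 0.476837 ppm of full scale.

0.4768 ppm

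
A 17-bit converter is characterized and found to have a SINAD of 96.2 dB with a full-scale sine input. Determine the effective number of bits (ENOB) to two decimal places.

ENOB = (SINAD − 1.76) / 6.02 = (96.2 − 1.76)/6.02 = 15.688.

15.69 bits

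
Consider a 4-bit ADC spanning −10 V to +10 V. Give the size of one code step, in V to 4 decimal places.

1.2500 V

Full-scale span = 20 V.
LSB = 20 / 2^4 = 20 / 16 = 1.25 V = 1.2500 V.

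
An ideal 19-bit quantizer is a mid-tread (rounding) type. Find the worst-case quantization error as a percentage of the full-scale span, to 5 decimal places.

0.00010 %

Rounding → worst-case error = ½ LSB = V_FS/2^20, so 100/1048576 = 9.53674e-05 % of full scale.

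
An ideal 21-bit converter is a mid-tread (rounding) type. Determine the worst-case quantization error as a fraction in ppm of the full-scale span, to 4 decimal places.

0.2384 ppm

Rounding → worst-case error = ½ LSB = V_FS/2^22, so 1e+06/4194304 = 0.238419 ppm of full scale.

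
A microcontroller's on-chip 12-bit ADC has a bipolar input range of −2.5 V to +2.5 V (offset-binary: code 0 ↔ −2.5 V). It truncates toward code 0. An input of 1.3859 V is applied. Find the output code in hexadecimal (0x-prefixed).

code 0xC6F (decimal 3183)

Full-scale span = 5 V; LSB = 5/2^12 = 1.221 mV.
(V_in − V_low)/LSB = (1.3859 − (−2.5)) / 0.0012207 = 3183.329.
So the output code is 3183.
In hexadecimal (0x-prefixed): 0xC6F.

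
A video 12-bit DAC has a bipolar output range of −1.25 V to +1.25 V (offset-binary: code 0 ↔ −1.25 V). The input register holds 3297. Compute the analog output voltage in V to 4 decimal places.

LSB = 2.5 V / 2^12 = 0.610 mV.
V_out = (−1.25) + 3297 × 0.000610352 V = 0.762329 V.

0.7623 V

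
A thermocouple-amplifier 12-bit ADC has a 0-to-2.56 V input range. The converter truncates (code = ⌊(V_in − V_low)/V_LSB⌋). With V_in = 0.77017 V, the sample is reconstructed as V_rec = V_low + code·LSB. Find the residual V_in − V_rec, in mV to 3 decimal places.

One LSB is 2.56 V / 4096 = 0.625 mV.
(0.77017 − 0)/0.000625 = 1232.2720; ⌊·⌋ gives code 1232.
Code 1232 maps back to 0 + 1232×0.000625 V = 0.77 V.
V_in − V_rec = 0.00017 V = 0.170 mV.

0.170 mV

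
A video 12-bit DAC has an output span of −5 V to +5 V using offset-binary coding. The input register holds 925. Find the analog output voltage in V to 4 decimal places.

-2.7417 V

LSB = 10 V / 2^12 = 2.441 mV.
V_out = (−5) + 925 × 0.00244141 V = -2.7417 V.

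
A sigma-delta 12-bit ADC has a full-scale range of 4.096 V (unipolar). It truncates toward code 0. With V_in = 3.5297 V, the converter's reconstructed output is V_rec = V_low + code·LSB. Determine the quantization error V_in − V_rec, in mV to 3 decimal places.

0.700 mV

LSB = 4.096/2^12 = 1.000 mV.
(3.5297 − 0)/0.001 = 3529.7000; ⌊·⌋ gives code 3529.
V_rec = 0 + 3529·0.001 = 3.529 V.
Difference: 0.0007 V → 0.700 mV.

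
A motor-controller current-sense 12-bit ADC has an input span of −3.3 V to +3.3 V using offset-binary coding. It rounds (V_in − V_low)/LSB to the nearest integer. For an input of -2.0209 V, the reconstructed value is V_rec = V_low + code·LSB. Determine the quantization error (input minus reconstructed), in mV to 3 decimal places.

LSB = 6.6/2^12 = 1.611 mV.
Scaled input = 793.8172 LSBs, so code = 794.
V_rec = (−3.3) + 794·0.00161133 = -2.0206055 V.
V_in − V_rec = -0.000294531 V = -0.295 mV.

-0.295 mV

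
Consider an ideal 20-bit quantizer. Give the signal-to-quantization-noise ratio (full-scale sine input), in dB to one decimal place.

SNR ≈ 6.02·N + 1.76 dB = 6.02·20 + 1.76 = 122.16 dB.

122.2 dB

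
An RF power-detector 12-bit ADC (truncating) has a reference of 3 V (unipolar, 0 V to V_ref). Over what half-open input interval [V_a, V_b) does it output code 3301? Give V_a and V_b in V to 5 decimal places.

LSB = 3/2^12 = 0.732 mV.
V_a = V_low + 3301·LSB = 2.41772 V; V_b = V_low + 3302·LSB = 2.41846 V.

[2.41772 V, 2.41846 V)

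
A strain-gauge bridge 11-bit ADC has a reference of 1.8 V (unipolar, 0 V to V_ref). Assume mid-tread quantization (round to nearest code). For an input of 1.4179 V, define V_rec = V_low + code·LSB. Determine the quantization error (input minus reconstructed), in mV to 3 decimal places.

0.224 mV

One LSB is 1.8 V / 2048 = 0.879 mV.
(1.4179 − 0)/0.000878906 = 1613.2551; round gives code 1613.
Reconstructed: 1.4176758 V.
Error = 1.4179 − 1.4176758 = 0.000224219 V = 0.224 mV.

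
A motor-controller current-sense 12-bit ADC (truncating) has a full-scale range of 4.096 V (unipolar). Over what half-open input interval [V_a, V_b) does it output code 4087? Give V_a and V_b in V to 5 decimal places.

[4.08700 V, 4.08800 V)

LSB = 4.096/2^12 = 1.000 mV.
V_a = V_low + 4087·LSB = 4.087 V; V_b = V_low + 4088·LSB = 4.088 V.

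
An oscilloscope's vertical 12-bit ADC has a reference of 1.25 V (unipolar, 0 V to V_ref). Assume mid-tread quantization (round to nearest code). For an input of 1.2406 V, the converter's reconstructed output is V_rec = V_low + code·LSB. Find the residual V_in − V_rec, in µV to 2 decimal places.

60.45 µV

Step size: 1.25 V ÷ 2^12 = 305.18 µV.
(V_in − V_low)/LSB = (1.2406 − 0)/0.000305176 = 4065.1981 → code 4065 (round).
Code 4065 maps back to 0 + 4065×0.000305176 V = 1.2405396 V.
V_in − V_rec = 6.04492e-05 V = 60.45 µV.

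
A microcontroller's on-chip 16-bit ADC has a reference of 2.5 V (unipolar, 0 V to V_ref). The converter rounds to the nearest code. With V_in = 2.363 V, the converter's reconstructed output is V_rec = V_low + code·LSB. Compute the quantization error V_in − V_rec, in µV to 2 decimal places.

One LSB is 2.5 V / 65536 = 38.15 µV.
Scaled input = 61944.6272 LSBs, so code = 61945.
Code 61945 maps back to 0 + 61945×3.8147e-05 V = 2.3630142 V.
Error = 2.363 − 2.3630142 = -1.42212e-05 V = -14.22 µV.

-14.22 µV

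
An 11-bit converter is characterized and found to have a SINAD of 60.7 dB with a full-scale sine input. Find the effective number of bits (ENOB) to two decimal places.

9.79 bits

ENOB = (SINAD − 1.76) / 6.02 = (60.7 − 1.76)/6.02 = 9.791.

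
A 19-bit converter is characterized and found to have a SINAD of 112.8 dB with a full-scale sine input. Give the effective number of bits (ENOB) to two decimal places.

18.45 bits

ENOB = (SINAD − 1.76) / 6.02 = (112.8 − 1.76)/6.02 = 18.445.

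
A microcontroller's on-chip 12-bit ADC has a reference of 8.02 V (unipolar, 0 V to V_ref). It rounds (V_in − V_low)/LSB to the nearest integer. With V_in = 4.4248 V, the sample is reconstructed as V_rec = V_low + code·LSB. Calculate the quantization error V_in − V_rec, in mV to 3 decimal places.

-0.298 mV

One LSB is 8.02 V / 4096 = 1.958 mV.
(4.4248 − 0)/0.00195801 = 2259.8480; round gives code 2260.
V_rec = 0 + 2260·0.00195801 = 4.4250977 V.
Error = 4.4248 − 4.4250977 = -0.000297656 V = -0.298 mV.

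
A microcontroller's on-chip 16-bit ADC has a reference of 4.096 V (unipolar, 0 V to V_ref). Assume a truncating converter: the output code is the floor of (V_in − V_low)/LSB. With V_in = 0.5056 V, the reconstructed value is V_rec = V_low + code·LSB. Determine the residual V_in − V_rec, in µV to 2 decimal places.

LSB = 4.096/2^16 = 62.50 µV.
Scaled input = 8089.6000 LSBs, so code = 8089.
V_rec = 0 + 8089·6.25e-05 = 0.5055625 V.
V_in − V_rec = 3.75e-05 V = 37.50 µV.

37.50 µV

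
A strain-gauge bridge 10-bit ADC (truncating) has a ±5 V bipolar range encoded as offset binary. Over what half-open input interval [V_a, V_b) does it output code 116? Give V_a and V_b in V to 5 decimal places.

[-3.86719 V, -3.85742 V)

LSB = 10/2^10 = 9.766 mV.
V_a = V_low + 116·LSB = -3.86719 V; V_b = V_low + 117·LSB = -3.85742 V.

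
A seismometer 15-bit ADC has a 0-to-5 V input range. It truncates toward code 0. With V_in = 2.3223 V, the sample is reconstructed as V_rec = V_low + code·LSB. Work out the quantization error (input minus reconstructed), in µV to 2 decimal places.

64.89 µV

LSB = 5/2^15 = 152.59 µV.
(2.3223 − 0)/0.000152588 = 15219.4253; ⌊·⌋ gives code 15219.
Code 15219 maps back to 0 + 15219×0.000152588 V = 2.3222351 V.
V_in − V_rec = 6.48926e-05 V = 64.89 µV.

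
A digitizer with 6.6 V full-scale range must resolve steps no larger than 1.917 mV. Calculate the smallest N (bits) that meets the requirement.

Number of steps required ≥ 6.6 V / 1.917 mV = 3442.88.
Need 2^N ≥ 3442.88; 2^11 = 2048, 2^12 = 4096.
Minimum N = 12.

12 bits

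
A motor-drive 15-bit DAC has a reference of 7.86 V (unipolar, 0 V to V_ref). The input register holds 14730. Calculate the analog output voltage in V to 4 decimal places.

LSB = 7.86 V / 2^15 = 239.87 µV.
V_out = 0 + 14730 × 0.000239868 V = 3.53326 V.

3.5333 V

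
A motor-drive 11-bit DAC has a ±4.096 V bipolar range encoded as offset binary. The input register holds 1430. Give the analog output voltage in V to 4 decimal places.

1.6240 V

LSB = 8.192 V / 2^11 = 4.000 mV.
V_out = (−4.096) + 1430 × 0.004 V = 1.624 V.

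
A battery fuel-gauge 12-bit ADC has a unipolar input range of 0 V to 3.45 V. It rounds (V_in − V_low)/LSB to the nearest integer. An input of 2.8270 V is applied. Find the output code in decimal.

With 4096 levels over 3.45 V, one step is 0.842 mV.
(2.8270 − 0) / 0.000842285 = 3356.346 LSBs.
So the output code is 3356.

code 3356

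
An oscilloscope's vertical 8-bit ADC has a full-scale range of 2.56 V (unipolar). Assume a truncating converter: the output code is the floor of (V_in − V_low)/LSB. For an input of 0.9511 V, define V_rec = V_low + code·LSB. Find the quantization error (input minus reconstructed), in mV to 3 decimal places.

One LSB is 2.56 V / 256 = 10.000 mV.
Scaled input = 95.1100 LSBs, so code = 95.
V_rec = 0 + 95·0.01 = 0.95 V.
Error = 0.9511 − 0.95 = 0.0011 V = 1.100 mV.

1.100 mV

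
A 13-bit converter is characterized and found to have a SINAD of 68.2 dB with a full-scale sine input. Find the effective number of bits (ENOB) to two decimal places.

ENOB = (SINAD − 1.76) / 6.02 = (68.2 − 1.76)/6.02 = 11.037.

11.04 bits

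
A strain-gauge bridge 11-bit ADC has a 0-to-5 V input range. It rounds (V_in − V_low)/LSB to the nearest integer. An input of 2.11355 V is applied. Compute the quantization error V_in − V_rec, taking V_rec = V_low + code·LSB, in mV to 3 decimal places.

-0.708 mV

One LSB is 5 V / 2048 = 2.441 mV.
(2.11355 − 0)/0.00244141 = 865.7101; round gives code 866.
Reconstructed: 2.1142578 V.
V_in − V_rec = -0.000707812 V = -0.708 mV.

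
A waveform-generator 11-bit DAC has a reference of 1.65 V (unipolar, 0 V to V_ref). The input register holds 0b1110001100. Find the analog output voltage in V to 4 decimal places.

0.7315 V

LSB = 1.65 V / 2^11 = 0.806 mV.
Code 0b1110001100 = 908 decimal.
V_out = 0 + 908 × 0.000805664 V = 0.731543 V.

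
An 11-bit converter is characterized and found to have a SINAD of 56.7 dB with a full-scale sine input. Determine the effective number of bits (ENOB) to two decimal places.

ENOB = (SINAD − 1.76) / 6.02 = (56.7 − 1.76)/6.02 = 9.126.

9.13 bits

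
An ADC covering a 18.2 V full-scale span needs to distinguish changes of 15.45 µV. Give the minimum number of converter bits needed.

Number of steps required ≥ 18.2 V / 15.45 µV = 1177993.53.
Need 2^N ≥ 1177993.53; 2^20 = 1048576, 2^21 = 2097152.
Minimum N = 21.

21 bits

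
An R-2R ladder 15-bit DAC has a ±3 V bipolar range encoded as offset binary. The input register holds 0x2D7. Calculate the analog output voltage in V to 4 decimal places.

LSB = 6 V / 2^15 = 183.11 µV.
Code 0x2D7 = 727 decimal.
V_out = (−3) + 727 × 0.000183105 V = -2.86688 V.

-2.8669 V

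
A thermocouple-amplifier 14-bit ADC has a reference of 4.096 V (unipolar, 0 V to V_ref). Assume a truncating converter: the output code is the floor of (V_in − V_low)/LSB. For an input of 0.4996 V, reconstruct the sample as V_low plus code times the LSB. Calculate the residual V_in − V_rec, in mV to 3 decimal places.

0.100 mV

LSB = 4.096/2^14 = 250.00 µV.
(0.4996 − 0)/0.00025 = 1998.4000; ⌊·⌋ gives code 1998.
Reconstructed: 0.4995 V.
Error = 0.4996 − 0.4995 = 0.0001 V = 0.100 mV.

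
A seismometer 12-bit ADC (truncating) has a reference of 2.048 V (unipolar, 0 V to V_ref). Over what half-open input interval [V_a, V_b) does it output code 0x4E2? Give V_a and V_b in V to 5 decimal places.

[0.62500 V, 0.62550 V)

LSB = 2.048/2^12 = 0.500 mV.
Code 0x4E2 = 1250 decimal.
V_a = V_low + 1250·LSB = 0.625 V; V_b = V_low + 1251·LSB = 0.6255 V.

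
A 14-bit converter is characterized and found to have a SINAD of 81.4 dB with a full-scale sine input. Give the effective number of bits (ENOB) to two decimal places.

ENOB = (SINAD − 1.76) / 6.02 = (81.4 − 1.76)/6.02 = 13.229.

13.23 bits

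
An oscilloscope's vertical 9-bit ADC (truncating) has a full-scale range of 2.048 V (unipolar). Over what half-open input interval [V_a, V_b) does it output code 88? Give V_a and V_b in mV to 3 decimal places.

[352.000 mV, 356.000 mV)

LSB = 2.048/2^9 = 4.000 mV.
V_a = V_low + 88·LSB = 0.352 V; V_b = V_low + 89·LSB = 0.356 V.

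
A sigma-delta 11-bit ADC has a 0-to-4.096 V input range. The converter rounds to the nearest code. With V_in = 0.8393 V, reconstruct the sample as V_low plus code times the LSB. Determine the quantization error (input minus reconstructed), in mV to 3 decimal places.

LSB = 4.096/2^11 = 2.000 mV.
(V_in − V_low)/LSB = (0.8393 − 0)/0.002 = 419.6500 → code 420 (round).
Reconstructed: 0.84 V.
Error = 0.8393 − 0.84 = -0.0007 V = -0.700 mV.

-0.700 mV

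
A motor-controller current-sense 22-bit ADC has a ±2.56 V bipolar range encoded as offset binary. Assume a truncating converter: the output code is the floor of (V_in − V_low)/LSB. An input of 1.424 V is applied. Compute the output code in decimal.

code 3263692

Full-scale span = 5.12 V; LSB = 5.12/2^22 = 1.22 µV.
(V_in − V_low)/LSB = (1.424 − (−2.56)) / 1.2207e-06 = 3263692.800.
So the output code is 3263692.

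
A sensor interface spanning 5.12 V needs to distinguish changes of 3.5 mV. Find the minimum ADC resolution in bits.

11 bits

Number of steps required ≥ 5.12 V / 3.5 mV = 1462.86.
Need 2^N ≥ 1462.86; 2^10 = 1024, 2^11 = 2048.
Minimum N = 11.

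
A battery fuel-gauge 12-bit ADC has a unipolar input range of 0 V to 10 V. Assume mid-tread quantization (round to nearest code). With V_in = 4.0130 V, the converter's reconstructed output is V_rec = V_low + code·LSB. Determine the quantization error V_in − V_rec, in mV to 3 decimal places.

-0.672 mV

Step size: 10 V ÷ 2^12 = 2.441 mV.
Scaled input = 1643.7248 LSBs, so code = 1644.
Reconstructed: 4.0136719 V.
Error = 4.0130 − 4.0136719 = -0.000671875 V = -0.672 mV.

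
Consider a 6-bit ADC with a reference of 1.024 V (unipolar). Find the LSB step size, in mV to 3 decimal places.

16.000 mV

Full-scale span = 1.024 V.
LSB = 1.024 / 2^6 = 1.024 / 64 = 0.016 V = 16.000 mV.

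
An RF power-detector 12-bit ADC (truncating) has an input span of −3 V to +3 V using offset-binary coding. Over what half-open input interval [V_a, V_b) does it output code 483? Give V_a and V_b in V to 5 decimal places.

[-2.29248 V, -2.29102 V)

LSB = 6/2^12 = 1.465 mV.
V_a = V_low + 483·LSB = -2.29248 V; V_b = V_low + 484·LSB = -2.29102 V.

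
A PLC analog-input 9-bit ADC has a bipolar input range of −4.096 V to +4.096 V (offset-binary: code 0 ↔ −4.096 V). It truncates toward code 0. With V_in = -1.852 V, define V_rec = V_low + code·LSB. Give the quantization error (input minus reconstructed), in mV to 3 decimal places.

4.000 mV

LSB = 8.192/2^9 = 16.000 mV.
(-1.852 − (−4.096))/0.016 = 140.2500; ⌊·⌋ gives code 140.
V_rec = (−4.096) + 140·0.016 = -1.856 V.
V_in − V_rec = 0.004 V = 4.000 mV.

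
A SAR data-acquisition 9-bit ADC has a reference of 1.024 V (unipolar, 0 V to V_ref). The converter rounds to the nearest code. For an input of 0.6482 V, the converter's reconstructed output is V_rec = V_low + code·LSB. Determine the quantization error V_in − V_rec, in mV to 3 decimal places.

0.200 mV

Step size: 1.024 V ÷ 2^9 = 2.000 mV.
(0.6482 − 0)/0.002 = 324.1000; round gives code 324.
V_rec = 0 + 324·0.002 = 0.648 V.
V_in − V_rec = 0.0002 V = 0.200 mV.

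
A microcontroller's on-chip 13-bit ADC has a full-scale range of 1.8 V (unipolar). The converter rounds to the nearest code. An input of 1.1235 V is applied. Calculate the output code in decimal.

Full-scale span = 1.8 V; LSB = 1.8/2^13 = 219.73 µV.
(V_in − V_low)/LSB = (1.1235 − 0) / 0.000219727 = 5113.173.
round(5113.173) = 5113.

code 5113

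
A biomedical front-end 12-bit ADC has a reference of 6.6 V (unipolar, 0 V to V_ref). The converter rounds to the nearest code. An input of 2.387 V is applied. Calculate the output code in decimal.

With 4096 levels over 6.6 V, one step is 1.611 mV.
(2.387 − 0) / 0.00161133 = 1481.387 LSBs.
round(1481.387) = 1481.

code 1481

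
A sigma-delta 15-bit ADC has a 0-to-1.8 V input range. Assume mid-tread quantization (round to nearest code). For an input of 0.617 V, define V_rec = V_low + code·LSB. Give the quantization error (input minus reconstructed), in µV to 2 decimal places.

7.81 µV

LSB = 1.8/2^15 = 54.93 µV.
(V_in − V_low)/LSB = (0.617 − 0)/5.49316e-05 = 11232.1422 → code 11232 (round).
V_rec = 0 + 11232·5.49316e-05 = 0.61699219 V.
V_in − V_rec = 7.8125e-06 V = 7.81 µV.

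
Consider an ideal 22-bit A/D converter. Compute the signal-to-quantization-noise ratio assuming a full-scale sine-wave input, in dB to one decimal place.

134.2 dB

SNR ≈ 6.02·N + 1.76 dB = 6.02·22 + 1.76 = 134.20 dB.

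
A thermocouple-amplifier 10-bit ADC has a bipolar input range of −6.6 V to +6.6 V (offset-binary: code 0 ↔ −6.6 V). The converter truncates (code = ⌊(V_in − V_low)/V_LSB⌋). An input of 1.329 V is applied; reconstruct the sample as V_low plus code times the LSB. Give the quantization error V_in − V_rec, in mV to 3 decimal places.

Step size: 13.2 V ÷ 2^10 = 12.891 mV.
Scaled input = 615.0982 LSBs, so code = 615.
Reconstructed: 1.3277344 V.
Error = 1.329 − 1.3277344 = 0.00126563 V = 1.266 mV.

1.266 mV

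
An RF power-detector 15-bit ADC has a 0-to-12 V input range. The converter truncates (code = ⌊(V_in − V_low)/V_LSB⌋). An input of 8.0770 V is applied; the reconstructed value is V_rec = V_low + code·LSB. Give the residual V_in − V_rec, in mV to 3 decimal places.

Step size: 12 V ÷ 2^15 = 366.21 µV.
(8.0770 − 0)/0.000366211 = 22055.5947; ⌊·⌋ gives code 22055.
V_rec = 0 + 22055·0.000366211 = 8.0767822 V.
Difference: 0.000217773 V → 0.218 mV.

0.218 mV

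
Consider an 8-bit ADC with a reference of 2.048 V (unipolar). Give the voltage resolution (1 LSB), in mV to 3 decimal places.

8.000 mV

Full-scale span = 2.048 V.
LSB = 2.048 / 2^8 = 2.048 / 256 = 0.008 V = 8.000 mV.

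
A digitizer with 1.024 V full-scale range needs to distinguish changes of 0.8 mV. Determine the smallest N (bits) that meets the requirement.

Number of steps required ≥ 1.024 V / 0.8 mV = 1280.00.
Need 2^N ≥ 1280.00; 2^10 = 1024, 2^11 = 2048.
Minimum N = 11.

11 bits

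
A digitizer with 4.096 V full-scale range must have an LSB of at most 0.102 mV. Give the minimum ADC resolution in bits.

Number of steps required ≥ 4.096 V / 0.102 mV = 40156.86.
Need 2^N ≥ 40156.86; 2^15 = 32768, 2^16 = 65536.
Minimum N = 16.

16 bits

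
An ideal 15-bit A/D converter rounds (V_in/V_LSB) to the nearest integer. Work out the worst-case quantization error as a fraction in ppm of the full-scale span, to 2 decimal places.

15.26 ppm

Rounding → worst-case error = ½ LSB = V_FS/2^16, so 1e+06/65536 = 15.2588 ppm of full scale.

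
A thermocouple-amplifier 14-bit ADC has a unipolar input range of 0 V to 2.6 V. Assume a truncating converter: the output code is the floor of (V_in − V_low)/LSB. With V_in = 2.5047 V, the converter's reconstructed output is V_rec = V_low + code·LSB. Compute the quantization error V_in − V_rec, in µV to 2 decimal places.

73.54 µV

LSB = 2.6/2^14 = 158.69 µV.
(2.5047 − 0)/0.000158691 = 15783.4634; ⌊·⌋ gives code 15783.
Reconstructed: 2.5046265 V.
Error = 2.5047 − 2.5046265 = 7.35352e-05 V = 73.54 µV.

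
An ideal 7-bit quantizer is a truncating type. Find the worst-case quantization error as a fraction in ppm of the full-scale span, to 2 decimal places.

7812.50 ppm

Truncating → worst-case error = 1 LSB = V_FS/2^7, so 1e+06/128 = 7812.5 ppm of full scale.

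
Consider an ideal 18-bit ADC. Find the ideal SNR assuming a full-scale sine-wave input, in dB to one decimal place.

SNR ≈ 6.02·N + 1.76 dB = 6.02·18 + 1.76 = 110.12 dB.

110.1 dB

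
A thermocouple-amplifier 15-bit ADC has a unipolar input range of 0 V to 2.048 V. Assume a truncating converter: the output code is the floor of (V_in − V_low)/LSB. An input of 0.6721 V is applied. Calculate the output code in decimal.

code 10753

LSB = 2.048 V / 32768 = 62.50 µV.
(0.6721 − 0) / 6.25e-05 = 10753.600 LSBs.
⌊·⌋(10753.600) = 10753.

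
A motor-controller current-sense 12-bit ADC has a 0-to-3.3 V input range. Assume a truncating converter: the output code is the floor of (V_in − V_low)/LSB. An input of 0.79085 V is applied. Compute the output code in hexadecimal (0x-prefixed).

With 4096 levels over 3.3 V, one step is 0.806 mV.
(V_in − V_low)/LSB = (0.79085 − 0) / 0.000805664 = 981.613.
So the output code is 981.
In hexadecimal (0x-prefixed): 0x3D5.

code 0x3D5 (decimal 981)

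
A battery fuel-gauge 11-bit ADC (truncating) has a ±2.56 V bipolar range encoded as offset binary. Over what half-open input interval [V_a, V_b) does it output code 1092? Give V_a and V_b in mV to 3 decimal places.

[170.000 mV, 172.500 mV)

LSB = 5.12/2^11 = 2.500 mV.
V_a = V_low + 1092·LSB = 0.17 V; V_b = V_low + 1093·LSB = 0.1725 V.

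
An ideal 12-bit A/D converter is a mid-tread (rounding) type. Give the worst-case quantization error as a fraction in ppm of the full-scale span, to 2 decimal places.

122.07 ppm

Rounding → worst-case error = ½ LSB = V_FS/2^13, so 1e+06/8192 = 122.07 ppm of full scale.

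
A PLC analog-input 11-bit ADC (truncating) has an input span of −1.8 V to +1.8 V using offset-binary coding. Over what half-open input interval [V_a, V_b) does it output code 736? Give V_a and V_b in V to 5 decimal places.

LSB = 3.6/2^11 = 1.758 mV.
V_a = V_low + 736·LSB = -0.50625 V; V_b = V_low + 737·LSB = -0.504492 V.

[-0.50625 V, -0.50449 V)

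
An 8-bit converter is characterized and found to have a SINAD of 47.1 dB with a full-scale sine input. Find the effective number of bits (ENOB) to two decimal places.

7.53 bits

ENOB = (SINAD − 1.76) / 6.02 = (47.1 − 1.76)/6.02 = 7.532.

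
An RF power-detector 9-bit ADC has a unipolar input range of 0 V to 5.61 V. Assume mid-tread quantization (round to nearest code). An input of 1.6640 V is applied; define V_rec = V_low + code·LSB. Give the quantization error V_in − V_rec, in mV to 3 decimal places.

One LSB is 5.61 V / 512 = 10.957 mV.
(1.6640 − 0)/0.010957 = 151.8660; round gives code 152.
V_rec = 0 + 152·0.010957 = 1.6654688 V.
Error = 1.6640 − 1.6654688 = -0.00146875 V = -1.469 mV.

-1.469 mV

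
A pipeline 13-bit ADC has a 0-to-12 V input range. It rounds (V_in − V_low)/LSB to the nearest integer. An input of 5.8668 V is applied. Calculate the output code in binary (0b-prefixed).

code 0b111110100101 (decimal 4005)

Full-scale span = 12 V; LSB = 12/2^13 = 1.465 mV.
(5.8668 − 0) / 0.00146484 = 4005.069 LSBs.
So the output code is 4005.
In binary (0b-prefixed): 0b111110100101.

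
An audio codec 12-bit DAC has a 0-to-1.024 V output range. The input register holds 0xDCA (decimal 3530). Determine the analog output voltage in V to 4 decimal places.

0.8825 V

LSB = 1.024 V / 2^12 = 250.00 µV.
Code 0xDCA = 3530 decimal.
V_out = 0 + 3530 × 0.00025 V = 0.8825 V.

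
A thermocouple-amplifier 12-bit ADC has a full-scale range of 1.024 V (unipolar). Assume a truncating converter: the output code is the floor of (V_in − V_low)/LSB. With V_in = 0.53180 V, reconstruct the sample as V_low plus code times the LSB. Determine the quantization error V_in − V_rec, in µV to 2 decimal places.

LSB = 1.024/2^12 = 250.00 µV.
Scaled input = 2127.2000 LSBs, so code = 2127.
Code 2127 maps back to 0 + 2127×0.00025 V = 0.53175 V.
V_in − V_rec = 5e-05 V = 50.00 µV.

50.00 µV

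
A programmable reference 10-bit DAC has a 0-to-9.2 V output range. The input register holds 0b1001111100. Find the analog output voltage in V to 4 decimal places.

5.7141 V

LSB = 9.2 V / 2^10 = 8.984 mV.
Code 0b1001111100 = 636 decimal.
V_out = 0 + 636 × 0.00898437 V = 5.71406 V.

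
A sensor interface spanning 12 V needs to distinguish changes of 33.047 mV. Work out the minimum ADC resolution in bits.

Number of steps required ≥ 12 V / 33.047 mV = 363.12.
Need 2^N ≥ 363.12; 2^8 = 256, 2^9 = 512.
Minimum N = 9.

9 bits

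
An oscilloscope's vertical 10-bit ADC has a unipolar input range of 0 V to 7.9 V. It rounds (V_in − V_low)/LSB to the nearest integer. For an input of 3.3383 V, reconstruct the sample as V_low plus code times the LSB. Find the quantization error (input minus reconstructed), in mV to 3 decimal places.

-2.227 mV

One LSB is 7.9 V / 1024 = 7.715 mV.
Scaled input = 432.7113 LSBs, so code = 433.
Code 433 maps back to 0 + 433×0.00771484 V = 3.3405273 V.
V_in − V_rec = -0.00222734 V = -2.227 mV.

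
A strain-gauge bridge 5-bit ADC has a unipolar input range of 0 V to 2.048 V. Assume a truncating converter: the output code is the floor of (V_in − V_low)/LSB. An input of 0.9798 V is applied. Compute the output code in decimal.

code 15

With 32 levels over 2.048 V, one step is 64.000 mV.
Input sits at 15.309 steps above V_low.
⌊·⌋(15.309) = 15.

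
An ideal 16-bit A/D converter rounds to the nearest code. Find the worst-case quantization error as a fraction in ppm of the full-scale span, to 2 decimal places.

7.63 ppm

Rounding → worst-case error = ½ LSB = V_FS/2^17, so 1e+06/131072 = 7.62939 ppm of full scale.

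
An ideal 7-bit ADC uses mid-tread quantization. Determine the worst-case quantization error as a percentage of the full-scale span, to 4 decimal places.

0.3906 %

Rounding → worst-case error = ½ LSB = V_FS/2^8, so 100/256 = 0.390625 % of full scale.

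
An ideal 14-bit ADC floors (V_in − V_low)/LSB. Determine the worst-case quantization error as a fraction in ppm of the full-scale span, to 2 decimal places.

61.04 ppm

Truncating → worst-case error = 1 LSB = V_FS/2^14, so 1e+06/16384 = 61.0352 ppm of full scale.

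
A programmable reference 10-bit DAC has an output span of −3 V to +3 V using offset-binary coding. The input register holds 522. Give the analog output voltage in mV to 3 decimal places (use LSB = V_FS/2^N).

LSB = 6 V / 2^10 = 5.859 mV.
V_out = (−3) + 522 × 0.00585938 V = 0.0585938 V.
= 58.594 mV.

58.594 mV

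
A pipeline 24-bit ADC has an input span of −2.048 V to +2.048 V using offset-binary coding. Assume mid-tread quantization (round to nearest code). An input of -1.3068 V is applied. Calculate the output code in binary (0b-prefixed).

With 16777216 levels over 4.096 V, one step is 0.24 µV.
Input sits at 3035955.200 steps above V_low.
round(3035955.200) = 3035955.
In binary (0b-prefixed): 0b1011100101001100110011.

code 0b1011100101001100110011 (decimal 3035955)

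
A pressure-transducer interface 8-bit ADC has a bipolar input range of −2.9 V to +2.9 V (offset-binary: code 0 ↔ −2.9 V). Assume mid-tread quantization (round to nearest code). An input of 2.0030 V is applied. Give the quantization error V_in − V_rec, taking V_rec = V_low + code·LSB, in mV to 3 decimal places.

9.250 mV

Step size: 5.8 V ÷ 2^8 = 22.656 mV.
(V_in − V_low)/LSB = (2.0030 − (−2.9))/0.0226562 = 216.4083 → code 216 (round).
Code 216 maps back to (−2.9) + 216×0.0226562 V = 1.99375 V.
Difference: 0.00925 V → 9.250 mV.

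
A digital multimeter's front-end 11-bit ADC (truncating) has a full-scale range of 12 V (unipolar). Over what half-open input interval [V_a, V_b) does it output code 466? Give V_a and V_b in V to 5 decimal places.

[2.73047 V, 2.73633 V)

LSB = 12/2^11 = 5.859 mV.
V_a = V_low + 466·LSB = 2.73047 V; V_b = V_low + 467·LSB = 2.73633 V.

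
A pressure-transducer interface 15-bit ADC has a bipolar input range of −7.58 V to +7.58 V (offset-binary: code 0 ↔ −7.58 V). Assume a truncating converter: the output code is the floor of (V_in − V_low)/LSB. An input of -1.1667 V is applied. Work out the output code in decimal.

LSB = 15.16 V / 32768 = 462.65 µV.
(-1.1667 − (−7.58)) / 0.000462646 = 13862.204 LSBs.
⌊·⌋(13862.204) = 13862.

code 13862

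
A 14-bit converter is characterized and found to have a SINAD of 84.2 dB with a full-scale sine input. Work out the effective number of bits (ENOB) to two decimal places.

13.69 bits

ENOB = (SINAD − 1.76) / 6.02 = (84.2 − 1.76)/6.02 = 13.694.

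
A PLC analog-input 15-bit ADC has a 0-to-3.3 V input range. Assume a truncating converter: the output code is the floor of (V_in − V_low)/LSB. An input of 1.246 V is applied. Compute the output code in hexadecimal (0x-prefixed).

Full-scale span = 3.3 V; LSB = 3.3/2^15 = 100.71 µV.
(1.246 − 0) / 0.000100708 = 12372.402 LSBs.
⌊·⌋(12372.402) = 12372.
In hexadecimal (0x-prefixed): 0x3054.

code 0x3054 (decimal 12372)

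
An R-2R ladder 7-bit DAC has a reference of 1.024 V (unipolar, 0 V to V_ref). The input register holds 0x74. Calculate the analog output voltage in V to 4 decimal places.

LSB = 1.024 V / 2^7 = 8.000 mV.
Code 0x74 = 116 decimal.
V_out = 0 + 116 × 0.008 V = 0.928 V.

0.9280 V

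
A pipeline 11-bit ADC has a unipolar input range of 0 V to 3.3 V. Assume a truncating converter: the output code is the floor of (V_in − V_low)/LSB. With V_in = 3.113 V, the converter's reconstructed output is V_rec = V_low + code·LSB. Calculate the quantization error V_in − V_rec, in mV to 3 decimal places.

1.525 mV

LSB = 3.3/2^11 = 1.611 mV.
Scaled input = 1931.9467 LSBs, so code = 1931.
V_rec = 0 + 1931·0.00161133 = 3.1114746 V.
Error = 3.113 − 3.1114746 = 0.00152539 V = 1.525 mV.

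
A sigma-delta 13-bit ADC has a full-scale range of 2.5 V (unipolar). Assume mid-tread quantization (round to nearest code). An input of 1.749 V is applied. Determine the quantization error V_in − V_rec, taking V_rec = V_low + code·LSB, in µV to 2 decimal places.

37.60 µV

One LSB is 2.5 V / 8192 = 305.18 µV.
(1.749 − 0)/0.000305176 = 5731.1232; round gives code 5731.
Reconstructed: 1.7489624 V.
Error = 1.749 − 1.7489624 = 3.75977e-05 V = 37.60 µV.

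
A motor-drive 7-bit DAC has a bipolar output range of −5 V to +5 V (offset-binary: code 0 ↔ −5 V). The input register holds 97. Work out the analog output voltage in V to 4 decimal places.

LSB = 10 V / 2^7 = 78.125 mV.
V_out = (−5) + 97 × 0.078125 V = 2.57812 V.

2.5781 V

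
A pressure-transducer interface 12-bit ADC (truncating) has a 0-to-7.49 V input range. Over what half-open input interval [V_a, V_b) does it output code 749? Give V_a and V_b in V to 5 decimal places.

LSB = 7.49/2^12 = 1.829 mV.
V_a = V_low + 749·LSB = 1.36963 V; V_b = V_low + 750·LSB = 1.37146 V.

[1.36963 V, 1.37146 V)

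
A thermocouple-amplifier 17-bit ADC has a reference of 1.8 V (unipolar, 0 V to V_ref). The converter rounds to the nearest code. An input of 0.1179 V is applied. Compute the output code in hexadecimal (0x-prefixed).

code 0x2189 (decimal 8585)

With 131072 levels over 1.8 V, one step is 13.73 µV.
(V_in − V_low)/LSB = (0.1179 − 0) / 1.37329e-05 = 8585.216.
So the output code is 8585.
In hexadecimal (0x-prefixed): 0x2189.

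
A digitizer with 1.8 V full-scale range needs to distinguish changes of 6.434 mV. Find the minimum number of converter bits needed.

Number of steps required ≥ 1.8 V / 6.434 mV = 279.76.
Need 2^N ≥ 279.76; 2^8 = 256, 2^9 = 512.
Minimum N = 9.

9 bits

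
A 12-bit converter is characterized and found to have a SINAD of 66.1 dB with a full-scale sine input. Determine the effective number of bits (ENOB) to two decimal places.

10.69 bits

ENOB = (SINAD − 1.76) / 6.02 = (66.1 − 1.76)/6.02 = 10.688.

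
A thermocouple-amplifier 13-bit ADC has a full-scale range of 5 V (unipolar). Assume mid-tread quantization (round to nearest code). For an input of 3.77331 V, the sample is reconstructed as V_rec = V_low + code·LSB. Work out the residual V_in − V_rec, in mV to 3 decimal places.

LSB = 5/2^13 = 0.610 mV.
(V_in − V_low)/LSB = (3.77331 − 0)/0.000610352 = 6182.1911 → code 6182 (round).
Reconstructed: 3.7731934 V.
Error = 3.77331 − 3.7731934 = 0.000116641 V = 0.117 mV.

0.117 mV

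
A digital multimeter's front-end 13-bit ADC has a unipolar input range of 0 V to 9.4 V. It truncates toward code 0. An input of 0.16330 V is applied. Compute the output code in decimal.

Full-scale span = 9.4 V; LSB = 9.4/2^13 = 1.147 mV.
(V_in − V_low)/LSB = (0.16330 − 0) / 0.00114746 = 142.314.
⌊·⌋(142.314) = 142.

code 142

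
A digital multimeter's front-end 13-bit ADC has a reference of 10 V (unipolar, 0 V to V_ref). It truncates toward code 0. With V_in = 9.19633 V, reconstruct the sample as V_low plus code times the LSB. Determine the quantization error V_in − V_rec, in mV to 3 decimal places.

LSB = 10/2^13 = 1.221 mV.
Scaled input = 7533.6335 LSBs, so code = 7533.
Code 7533 maps back to 0 + 7533×0.0012207 V = 9.1955566 V.
Error = 9.19633 − 9.1955566 = 0.000773359 V = 0.773 mV.

0.773 mV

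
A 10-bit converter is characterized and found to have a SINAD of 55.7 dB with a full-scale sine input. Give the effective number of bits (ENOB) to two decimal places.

8.96 bits

ENOB = (SINAD − 1.76) / 6.02 = (55.7 − 1.76)/6.02 = 8.960.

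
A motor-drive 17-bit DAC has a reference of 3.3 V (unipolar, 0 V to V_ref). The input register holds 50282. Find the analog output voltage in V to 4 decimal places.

LSB = 3.3 V / 2^17 = 25.18 µV.
V_out = 0 + 50282 × 2.5177e-05 V = 1.26595 V.

1.2660 V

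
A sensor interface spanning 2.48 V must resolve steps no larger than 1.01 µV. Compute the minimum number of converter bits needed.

22 bits

Number of steps required ≥ 2.48 V / 1.01 µV = 2455445.54.
Need 2^N ≥ 2455445.54; 2^21 = 2097152, 2^22 = 4194304.
Minimum N = 22.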